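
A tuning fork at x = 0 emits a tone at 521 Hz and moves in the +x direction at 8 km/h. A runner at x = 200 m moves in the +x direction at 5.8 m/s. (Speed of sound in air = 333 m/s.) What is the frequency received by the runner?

515 Hz

8 km/h = 2.222 m/s.
The observer lies on the +x side, so the source is heading toward the observer and the observer is heading away from the source.
With source approaching and observer receding, f' = f · (v − v_o)/(v − v_s).
f' = 521 × (333 − 5.8)/(333 − 2.222) = 521 × 327.2/330.78 ≈ 515 Hz.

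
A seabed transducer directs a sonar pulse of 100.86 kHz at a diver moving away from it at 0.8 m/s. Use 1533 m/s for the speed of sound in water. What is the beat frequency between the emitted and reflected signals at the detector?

105 Hz

The diver first receives the wave as a moving observer: f₁ = f₀ · (v − u)/v = 100.86 × (1533 − 0.8)/1533 ≈ 100.8074 kHz.
On reflection it acts as a source moving away from the stationary detector: f₂ = f₁ · v/(v + u) = 100.8074 × 1533/1533.8 ≈ 100.7548 kHz.
Equivalently f₂ = f₀ · (v − u)/(v + u).
Beat frequency (with f₀ = 100860 Hz): |f₂ − f₀| = 2u·f₀/(v + u) = 2 × 0.8 × 100860/1533.8 ≈ 105 Hz.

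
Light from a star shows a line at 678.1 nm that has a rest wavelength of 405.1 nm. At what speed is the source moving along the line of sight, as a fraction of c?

λ'/λ₀ = 1.6739 > 1 (redshift), so the source is receding.
λ'/λ₀ = √((1 + β)/(1 − β)) for a receding source ⇒ β = (r² − 1)/(r² + 1) with r = λ'/λ₀.
β = (2.8020 − 1)/(2.8020 + 1) ≈ 0.474.

0.474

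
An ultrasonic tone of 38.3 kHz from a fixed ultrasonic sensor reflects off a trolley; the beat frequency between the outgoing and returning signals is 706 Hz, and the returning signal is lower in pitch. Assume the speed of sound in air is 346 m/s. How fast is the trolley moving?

Double Doppler shift off a moving reflector: f₂ = f₀ · (v + u)/(v − u) (u > 0 toward emitter).
Returning signal is lower, so f₂ = f₀ − Δf = 38300 − 706 = 37594 Hz.
Rearranging, u = v · (f₂ − f₀)/(f₂ + f₀) = 346 × -706/75894 ≈ -3.2 m/s.
So the trolley is moving at 3.2 m/s away from the emitter.

3.2 m/s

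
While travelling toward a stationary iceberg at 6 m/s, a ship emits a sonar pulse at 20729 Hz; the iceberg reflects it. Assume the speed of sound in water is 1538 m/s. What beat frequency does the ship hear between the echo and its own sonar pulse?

162 Hz

The iceberg receives the sound from a moving source: f₁ = f₀ · v/(v − v_e) = 20729 × 1538/1532 ≈ 20810.2 Hz.
On the return leg the ship is a moving observer: f₂ = f₁ · (v + v_e)/v = 20810.2 × 1544/1538 ≈ 20891.4 Hz.
Equivalently f₂ = f₀ · (v + v_e)/(v − v_e).
Beat against the emitted tone: |f₂ − f₀| = 2v_e·f₀/(v − v_e) = 2 × 6 × 20729/1532 ≈ 162 Hz.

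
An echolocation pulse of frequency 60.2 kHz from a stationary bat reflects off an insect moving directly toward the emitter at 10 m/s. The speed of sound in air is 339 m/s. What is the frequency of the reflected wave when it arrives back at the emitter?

The insect first receives the wave as a moving observer: f₁ = f₀ · (v + u)/v = 60.2 × (339 + 10)/339 ≈ 62.0 kHz.
On reflection it acts as a source moving toward the stationary detector: f₂ = f₁ · v/(v − u) = 62.0 × 339/329 ≈ 63.9 kHz.

63.9 kHz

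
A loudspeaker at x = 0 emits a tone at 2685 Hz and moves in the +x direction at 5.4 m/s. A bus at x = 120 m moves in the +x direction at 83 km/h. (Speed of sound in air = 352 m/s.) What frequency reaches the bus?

83 km/h = 23.06 m/s.
The observer lies on the +x side, so the source is heading toward the observer and the observer is heading away from the source.
With source approaching and observer receding, f' = f · (v − v_o)/(v − v_s).
f' = 2685 × (352 − 23.06)/(352 − 5.4) = 2685 × 328.94/346.6 ≈ 2548 Hz.

2548 Hz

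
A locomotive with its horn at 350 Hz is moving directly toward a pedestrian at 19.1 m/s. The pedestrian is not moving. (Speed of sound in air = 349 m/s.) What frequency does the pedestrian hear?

370 Hz

Moving source, stationary observer: f' = f · v/(v − v_s) since the source is approaching.
f' = 350 × 349/(349 − 19.1) = 350 × 349/329.9 ≈ 370 Hz.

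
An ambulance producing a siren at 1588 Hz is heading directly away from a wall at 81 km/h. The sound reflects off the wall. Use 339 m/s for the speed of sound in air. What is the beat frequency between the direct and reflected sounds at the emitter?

81 km/h = 22.5 m/s.
The wall receives the sound from a moving source: f₁ = f₀ · v/(v + v_e) = 1588 × 339/361.5 ≈ 1489.2 Hz.
On the return leg the ambulance is a moving observer: f₂ = f₁ · (v − v_e)/v = 1489.2 × 316.5/339 ≈ 1390.3 Hz.
Equivalently f₂ = f₀ · (v − v_e)/(v + v_e).
Beat against the emitted tone: |f₂ − f₀| = 2v_e·f₀/(v + v_e) = 2 × 22.5 × 1588/361.5 ≈ 198 Hz.

198 Hz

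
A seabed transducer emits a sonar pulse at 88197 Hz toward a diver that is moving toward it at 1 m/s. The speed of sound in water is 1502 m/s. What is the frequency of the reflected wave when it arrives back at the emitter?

The diver first receives the wave as a moving observer: f₁ = f₀ · (v + u)/v = 88197 × (1502 + 1)/1502 ≈ 88256 Hz.
On reflection it acts as a source moving toward the stationary detector: f₂ = f₁ · v/(v − u) = 88256 × 1502/1501 ≈ 88315 Hz.
Equivalently f₂ = f₀ · (v + u)/(v − u).

88315 Hz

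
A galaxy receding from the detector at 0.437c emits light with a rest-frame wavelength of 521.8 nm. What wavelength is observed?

833.6 nm

Relativistic Doppler for wavelength: λ' = λ₀ · √((1 + β)/(1 − β)).
λ' = 521.8 × √(1.4370/0.5630) = 521.8 × 1.59762 ≈ 833.6 nm.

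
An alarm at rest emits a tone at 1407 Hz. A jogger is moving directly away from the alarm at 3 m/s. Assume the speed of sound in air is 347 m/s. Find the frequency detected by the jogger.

Moving observer, stationary source: f' = f · (v − v_o)/v.
f' = 1407 × (347 − 3)/347 = 1407 × 344/347 ≈ 1395 Hz.

1395 Hz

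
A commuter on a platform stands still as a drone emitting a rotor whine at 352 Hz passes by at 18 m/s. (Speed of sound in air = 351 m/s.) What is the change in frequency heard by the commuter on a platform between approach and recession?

36.2 Hz

Approaching: f₁ = f · v/(v − v_s) = 352 × 351/333 ≈ 371.0 Hz.
Receding: f₂ = f · v/(v + v_s) = 352 × 351/369 ≈ 334.8 Hz.
Drop: f₁ − f₂ = 2f·v·v_s/(v² − v_s²) = 2 × 352 × 351 × 18/(351² − 18²) ≈ 36.2 Hz.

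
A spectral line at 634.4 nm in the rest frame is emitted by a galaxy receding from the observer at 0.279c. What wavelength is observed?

Relativistic Doppler for wavelength: λ' = λ₀ · √((1 + β)/(1 − β)).
λ' = 634.4 × √(1.2790/0.7210) = 634.4 × 1.33189 ≈ 844.9 nm.

844.9 nm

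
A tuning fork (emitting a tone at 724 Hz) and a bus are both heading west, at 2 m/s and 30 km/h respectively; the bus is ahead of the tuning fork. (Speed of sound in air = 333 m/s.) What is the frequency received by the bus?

710 Hz

30 km/h = 8.333 m/s.
The bus is ahead, so the tuning fork is moving toward it while the bus is moving away from the tuning fork.
Both move, so f' = f · (v − v_o)/(v − v_s).
f' = 724 × (333 − 8.333)/(333 − 2) = 724 × 324.67/331 ≈ 710 Hz.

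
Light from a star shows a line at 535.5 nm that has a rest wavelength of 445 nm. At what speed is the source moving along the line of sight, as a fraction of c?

0.183

λ'/λ₀ = 1.2034 > 1 (redshift), so the source is receding.
λ'/λ₀ = √((1 + β)/(1 − β)) for a receding source ⇒ β = (r² − 1)/(r² + 1) with r = λ'/λ₀.
β = (1.4481 − 1)/(1.4481 + 1) ≈ 0.183.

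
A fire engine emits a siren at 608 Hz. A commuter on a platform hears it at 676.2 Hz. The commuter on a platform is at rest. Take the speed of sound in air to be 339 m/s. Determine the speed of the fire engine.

f' > f, so the fire engine is approaching.
f' = f · v/(v − v_s) ⇒ v_s = v · |1 − f/f'|.
v_s = 339 × |1 − 608/676.2| = 339 × 0.1009 ≈ 34 m/s.

34 m/s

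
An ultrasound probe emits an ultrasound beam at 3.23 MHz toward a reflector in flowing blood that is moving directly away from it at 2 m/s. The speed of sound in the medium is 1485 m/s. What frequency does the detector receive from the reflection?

The reflector in flowing blood first receives the wave as a moving observer: f₁ = f₀ · (v − u)/v = 3.23 × (1485 − 2)/1485 ≈ 3.226 MHz.
The reflection then acts as a moving source: f₂ = f₁ · v/(v + u) ≈ 3.221 MHz.
Equivalently f₂ = f₀ · (v − u)/(v + u).

3.221 MHz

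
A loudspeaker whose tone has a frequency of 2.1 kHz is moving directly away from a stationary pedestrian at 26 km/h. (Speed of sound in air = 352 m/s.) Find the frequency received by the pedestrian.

26 km/h = 7.222 m/s.
Only the source moves, away from the listener, so f' = f · v/(v + v_s).
f' = 2.1 × 352/(352 + 7.222) = 2.1 × 352/359.2 ≈ 2.06 kHz.

2.06 kHz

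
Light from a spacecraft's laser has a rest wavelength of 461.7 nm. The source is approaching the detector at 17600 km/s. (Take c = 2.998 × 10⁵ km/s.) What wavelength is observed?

β = v/c = 17600/299800 = 0.0587.
Relativistic Doppler for wavelength: λ' = λ₀ · √((1 − β)/(1 + β)).
λ' = 461.7 × √(0.9413/1.0587) = 461.7 × 0.94292 ≈ 435.3 nm.

435.3 nm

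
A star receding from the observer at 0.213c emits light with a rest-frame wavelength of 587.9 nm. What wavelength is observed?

Relativistic Doppler for wavelength: λ' = λ₀ · √((1 + β)/(1 − β)).
λ' = 587.9 × √(1.2130/0.7870) = 587.9 × 1.24149 ≈ 729.9 nm.

729.9 nm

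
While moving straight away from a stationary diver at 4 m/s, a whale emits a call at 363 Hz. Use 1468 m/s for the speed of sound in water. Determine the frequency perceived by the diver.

362 Hz

Moving source, stationary observer: f' = f · v/(v + v_s) since the source is receding.
f' = 363 × 1468/(1468 + 4) = 363 × 1468/1472 ≈ 362 Hz.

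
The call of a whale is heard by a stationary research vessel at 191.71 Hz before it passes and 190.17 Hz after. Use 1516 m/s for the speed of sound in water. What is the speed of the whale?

f₁/f₂ = (v + v_s)/(v − v_s), so v_s = v · (f₁ − f₂)/(f₁ + f₂).
v_s = 1516 × (191.71 − 190.17)/(191.71 + 190.17) = 1516 × 1.54/381.88 ≈ 6.1 m/s.

6.1 m/s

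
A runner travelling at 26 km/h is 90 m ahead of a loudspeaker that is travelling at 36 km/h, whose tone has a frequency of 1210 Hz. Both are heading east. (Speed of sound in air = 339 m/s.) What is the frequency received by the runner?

1220 Hz

36 km/h = 10 m/s; 26 km/h = 7.222 m/s.
The runner is ahead, so the loudspeaker is moving toward it while the runner is moving away from the loudspeaker.
General Doppler shift: f' = f · (v − v_o)/(v − v_s).
f' = 1210 × (339 − 7.222)/(339 − 10) = 1210 × 331.78/329 ≈ 1220 Hz.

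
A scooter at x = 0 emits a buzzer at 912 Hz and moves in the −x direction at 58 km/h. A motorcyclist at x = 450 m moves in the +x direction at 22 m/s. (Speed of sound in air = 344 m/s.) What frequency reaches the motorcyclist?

58 km/h = 16.11 m/s.
The observer lies on the +x side, so the source is heading away from the observer and the observer is heading away from the source.
General Doppler shift: f' = f · (v − v_o)/(v + v_s).
f' = 912 × (344 − 22)/(344 + 16.11) = 912 × 322/360.11 ≈ 815 Hz.

815 Hz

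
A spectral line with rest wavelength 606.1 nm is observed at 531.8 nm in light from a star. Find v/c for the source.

0.130c

λ'/λ₀ = 0.8774 < 1 (blueshift), so the source is approaching.
λ'/λ₀ = √((1 − β)/(1 + β)) for an approaching source ⇒ β = (1 − r²)/(1 + r²) with r = λ'/λ₀.
β = (1 − 0.7699)/(1 + 0.7699) ≈ 0.130.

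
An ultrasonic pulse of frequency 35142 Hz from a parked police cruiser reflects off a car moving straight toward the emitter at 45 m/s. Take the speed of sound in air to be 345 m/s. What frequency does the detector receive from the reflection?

The car first receives the wave as a moving observer: f₁ = f₀ · (v + u)/v = 35142 × (345 + 45)/345 ≈ 39726 Hz.
On reflection it acts as a source moving toward the stationary detector: f₂ = f₁ · v/(v − u) = 39726 × 345/300 ≈ 45685 Hz.

45685 Hz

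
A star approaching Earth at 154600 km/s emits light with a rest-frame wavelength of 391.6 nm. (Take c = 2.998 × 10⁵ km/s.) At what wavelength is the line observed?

221.4 nm

β = v/c = 154600/299800 = 0.5157.
Relativistic Doppler for wavelength: λ' = λ₀ · √((1 − β)/(1 + β)).
λ' = 391.6 × √(0.4843/1.5157) = 391.6 × 0.56528 ≈ 221.4 nm.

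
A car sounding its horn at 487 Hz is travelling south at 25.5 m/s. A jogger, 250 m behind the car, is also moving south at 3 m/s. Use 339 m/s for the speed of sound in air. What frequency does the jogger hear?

457 Hz

The jogger is behind, so the car is moving away from it while the jogger is moving toward the car.
Both move, so f' = f · (v + v_o)/(v + v_s).
f' = 487 × (339 + 3)/(339 + 25.5) = 487 × 342/364.5 ≈ 457 Hz.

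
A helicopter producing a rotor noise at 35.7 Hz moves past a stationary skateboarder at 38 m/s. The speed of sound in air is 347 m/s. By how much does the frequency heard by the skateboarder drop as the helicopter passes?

Approaching: f₁ = f · v/(v − v_s) = 35.7 × 347/309 ≈ 40.09 Hz.
Receding: f₂ = f · v/(v + v_s) = 35.7 × 347/385 ≈ 32.18 Hz.
Drop: f₁ − f₂ = 2f·v·v_s/(v² − v_s²) = 2 × 35.7 × 347 × 38/(347² − 38²) ≈ 7.91 Hz.

7.91 Hz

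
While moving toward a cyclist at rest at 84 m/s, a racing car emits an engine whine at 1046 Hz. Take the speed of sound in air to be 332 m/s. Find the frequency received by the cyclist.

1400 Hz

Moving source, stationary observer: f' = f · v/(v − v_s) since the source is approaching.
f' = 1046 × 332/(332 − 84) = 1046 × 332/248 ≈ 1400 Hz.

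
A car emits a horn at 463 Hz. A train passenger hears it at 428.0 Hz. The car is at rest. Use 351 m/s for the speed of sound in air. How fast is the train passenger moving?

27 m/s

f' < f, so the train passenger is receding.
f' = f · (v − v_o)/v ⇒ v_o = v · |f'/f − 1|.
v_o = 351 × |428.0/463 − 1| = 351 × 0.07559 ≈ 27 m/s.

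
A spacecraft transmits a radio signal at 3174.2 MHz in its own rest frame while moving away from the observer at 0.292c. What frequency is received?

Relativistic Doppler for frequency: f' = f₀ · √((1 − β)/(1 + β)).
f' = 3174.2 × √(0.7080/1.2920) = 3174.2 × 0.74026 ≈ 2349.7 MHz.

2349.7 MHz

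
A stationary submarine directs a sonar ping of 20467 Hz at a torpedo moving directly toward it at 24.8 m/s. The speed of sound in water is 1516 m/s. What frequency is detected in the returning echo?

21148 Hz

At the torpedo (a moving observer), f₁ = f₀ · (v + u)/v = 20467 × 1540.8/1516 ≈ 20802 Hz.
The reflection then acts as a moving source: f₂ = f₁ · v/(v − u) ≈ 21148 Hz.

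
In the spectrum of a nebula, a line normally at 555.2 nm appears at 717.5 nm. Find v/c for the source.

λ'/λ₀ = 1.2923 > 1 (redshift), so the source is receding.
λ'/λ₀ = √((1 + β)/(1 − β)) for a receding source ⇒ β = (r² − 1)/(r² + 1) with r = λ'/λ₀.
β = (1.6701 − 1)/(1.6701 + 1) ≈ 0.251.

0.251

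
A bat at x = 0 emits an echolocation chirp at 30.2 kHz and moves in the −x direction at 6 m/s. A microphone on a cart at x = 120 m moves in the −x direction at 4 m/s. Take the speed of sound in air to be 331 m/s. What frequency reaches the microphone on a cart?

The observer lies on the +x side, so the source is heading away from the observer and the observer is heading toward the source.
Both move, so f' = f · (v + v_o)/(v + v_s).
f' = 30.2 × (331 + 4)/(331 + 6) = 30.2 × 335/337 ≈ 30.0 kHz.

30.0 kHz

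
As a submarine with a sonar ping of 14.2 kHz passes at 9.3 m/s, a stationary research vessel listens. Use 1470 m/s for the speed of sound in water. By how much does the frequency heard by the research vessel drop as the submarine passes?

0.180 kHz

Approaching: f₁ = f · v/(v − v_s) = 14.2 × 1470/1460.7 ≈ 14.290 kHz.
Receding: f₂ = f · v/(v + v_s) = 14.2 × 1470/1479.3 ≈ 14.111 kHz.
Drop: f₁ − f₂ = 2f·v·v_s/(v² − v_s²) = 2 × 14.2 × 1470 × 9.3/(1470² − 9.3²) ≈ 0.180 kHz.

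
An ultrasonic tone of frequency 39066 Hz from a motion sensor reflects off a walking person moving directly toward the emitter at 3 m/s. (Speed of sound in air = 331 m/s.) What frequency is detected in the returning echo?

39781 Hz

At the walking person (a moving observer), f₁ = f₀ · (v + u)/v = 39066 × 334/331 ≈ 39420 Hz.
On reflection it acts as a source moving toward the stationary detector: f₂ = f₁ · v/(v − u) = 39420 × 331/328 ≈ 39781 Hz.
Equivalently f₂ = f₀ · (v + u)/(v − u).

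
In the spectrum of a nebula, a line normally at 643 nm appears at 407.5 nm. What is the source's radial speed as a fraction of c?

λ'/λ₀ = 0.6337 < 1 (blueshift), so the source is approaching.
λ'/λ₀ = √((1 − β)/(1 + β)) for an approaching source ⇒ β = (1 − r²)/(1 + r²) with r = λ'/λ₀.
β = (1 − 0.4016)/(1 + 0.4016) ≈ 0.427.

0.427c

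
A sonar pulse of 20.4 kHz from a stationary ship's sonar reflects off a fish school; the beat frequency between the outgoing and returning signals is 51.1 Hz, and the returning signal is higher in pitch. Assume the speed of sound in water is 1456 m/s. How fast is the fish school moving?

1.82 m/s

Double Doppler shift off a moving reflector: f₂ = f₀ · (v + u)/(v − u) (u > 0 toward emitter).
Returning signal is higher, so f₂ = f₀ + Δf = 20400 + 51.1 = 20451.1 Hz.
Rearranging, u = v · (f₂ − f₀)/(f₂ + f₀) = 1456 × 51.1/40851.1 ≈ 1.82 m/s.
So the fish school is moving at 1.82 m/s toward the emitter.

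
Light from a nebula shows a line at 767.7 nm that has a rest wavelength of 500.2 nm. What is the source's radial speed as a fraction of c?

λ'/λ₀ = 1.5348 > 1 (redshift), so the source is receding.
λ'/λ₀ = √((1 + β)/(1 − β)) for a receding source ⇒ β = (r² − 1)/(r² + 1) with r = λ'/λ₀.
β = (2.3556 − 1)/(2.3556 + 1) ≈ 0.404.

0.404c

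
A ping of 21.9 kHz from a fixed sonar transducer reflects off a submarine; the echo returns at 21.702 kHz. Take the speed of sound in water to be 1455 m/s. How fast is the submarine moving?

6.6 m/s

Double Doppler shift off a moving reflector: f₂ = f₀ · (v + u)/(v − u) (u > 0 toward emitter).
Rearranging, u = v · (f₂ − f₀)/(f₂ + f₀) = 1455 × -0.198/43.602 ≈ -6.6 m/s.
So the submarine is moving at 6.6 m/s away from the emitter.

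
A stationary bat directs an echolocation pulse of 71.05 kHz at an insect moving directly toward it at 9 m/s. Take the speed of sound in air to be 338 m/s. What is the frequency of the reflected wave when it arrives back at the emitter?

At the insect (a moving observer), f₁ = f₀ · (v + u)/v = 71.05 × 347/338 ≈ 72.9 kHz.
The reflection then acts as a moving source: f₂ = f₁ · v/(v − u) ≈ 74.9 kHz.
Equivalently f₂ = f₀ · (v + u)/(v − u).

74.9 kHz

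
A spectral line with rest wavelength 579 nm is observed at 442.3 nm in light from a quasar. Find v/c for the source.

0.263c

λ'/λ₀ = 0.7639 < 1 (blueshift), so the source is approaching.
λ'/λ₀ = √((1 − β)/(1 + β)) for an approaching source ⇒ β = (1 − r²)/(1 + r²) with r = λ'/λ₀.
β = (1 − 0.5835)/(1 + 0.5835) ≈ 0.263.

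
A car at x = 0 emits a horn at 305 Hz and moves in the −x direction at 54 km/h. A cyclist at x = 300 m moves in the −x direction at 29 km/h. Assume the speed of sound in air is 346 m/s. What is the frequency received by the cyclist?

54 km/h = 15 m/s; 29 km/h = 8.056 m/s.
The observer lies on the +x side, so the source is heading away from the observer and the observer is heading toward the source.
With source receding and observer approaching, f' = f · (v + v_o)/(v + v_s).
f' = 305 × (346 + 8.056)/(346 + 15) = 305 × 354.06/361 ≈ 299 Hz.

299 Hz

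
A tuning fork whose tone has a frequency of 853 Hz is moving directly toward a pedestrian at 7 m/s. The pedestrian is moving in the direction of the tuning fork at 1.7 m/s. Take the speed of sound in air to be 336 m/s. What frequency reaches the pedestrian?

Both move, so f' = f · (v + v_o)/(v − v_s).
f' = 853 × (336 + 1.7)/(336 − 7) = 853 × 337.7/329 ≈ 876 Hz.

876 Hz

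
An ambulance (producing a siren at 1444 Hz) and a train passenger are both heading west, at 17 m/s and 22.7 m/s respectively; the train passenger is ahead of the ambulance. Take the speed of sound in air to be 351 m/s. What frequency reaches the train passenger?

The train passenger is ahead, so the ambulance is moving toward it while the train passenger is moving away from the ambulance.
General Doppler shift: f' = f · (v − v_o)/(v − v_s).
f' = 1444 × (351 − 22.7)/(351 − 17) = 1444 × 328.3/334 ≈ 1419 Hz.

1419 Hz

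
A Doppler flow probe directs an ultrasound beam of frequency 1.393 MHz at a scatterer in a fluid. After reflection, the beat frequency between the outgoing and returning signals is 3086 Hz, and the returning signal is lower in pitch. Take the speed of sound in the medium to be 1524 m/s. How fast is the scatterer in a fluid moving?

1.69 m/s

Double Doppler shift off a moving reflector: f₂ = f₀ · (v + u)/(v − u) (u > 0 toward emitter).
Returning signal is lower, so f₂ = f₀ − Δf = 1393000 − 3086 = 1389914 Hz.
Rearranging, u = v · (f₂ − f₀)/(f₂ + f₀) = 1524 × -3086/2782914 ≈ -1.69 m/s.
So the scatterer in a fluid is moving at 1.69 m/s away from the emitter.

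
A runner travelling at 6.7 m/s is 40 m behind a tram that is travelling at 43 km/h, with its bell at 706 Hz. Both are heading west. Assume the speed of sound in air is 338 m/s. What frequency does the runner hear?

43 km/h = 11.94 m/s.
The runner is behind, so the tram is moving away from it while the runner is moving toward the tram.
With source receding and observer approaching, f' = f · (v + v_o)/(v + v_s).
f' = 706 × (338 + 6.7)/(338 + 11.94) = 706 × 344.7/349.94 ≈ 695 Hz.

695 Hz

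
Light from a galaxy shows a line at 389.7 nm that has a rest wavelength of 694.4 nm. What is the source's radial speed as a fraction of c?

λ'/λ₀ = 0.5612 < 1 (blueshift), so the source is approaching.
λ'/λ₀ = √((1 − β)/(1 + β)) for an approaching source ⇒ β = (1 − r²)/(1 + r²) with r = λ'/λ₀.
β = (1 − 0.3149)/(1 + 0.3149) ≈ 0.521.

0.521c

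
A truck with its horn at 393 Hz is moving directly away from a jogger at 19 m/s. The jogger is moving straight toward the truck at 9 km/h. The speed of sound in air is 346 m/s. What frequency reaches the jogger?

9 km/h = 2.5 m/s.
General Doppler shift: f' = f · (v + v_o)/(v + v_s).
f' = 393 × (346 + 2.5)/(346 + 19) = 393 × 348.5/365 ≈ 375 Hz.

375 Hz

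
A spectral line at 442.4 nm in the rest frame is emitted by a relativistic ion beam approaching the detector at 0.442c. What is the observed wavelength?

275.2 nm

Relativistic Doppler for wavelength: λ' = λ₀ · √((1 − β)/(1 + β)).
λ' = 442.4 × √(0.5580/1.4420) = 442.4 × 0.62206 ≈ 275.2 nm.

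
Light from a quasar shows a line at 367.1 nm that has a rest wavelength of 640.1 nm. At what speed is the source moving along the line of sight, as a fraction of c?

λ'/λ₀ = 0.5735 < 1 (blueshift), so the source is approaching.
λ'/λ₀ = √((1 − β)/(1 + β)) for an approaching source ⇒ β = (1 − r²)/(1 + r²) with r = λ'/λ₀.
β = (1 − 0.3289)/(1 + 0.3289) ≈ 0.505.

0.505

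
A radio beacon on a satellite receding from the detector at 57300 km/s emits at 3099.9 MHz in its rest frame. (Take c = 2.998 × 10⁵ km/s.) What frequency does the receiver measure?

2554.5 MHz

β = v/c = 57300/299800 = 0.1911.
Relativistic Doppler for frequency: f' = f₀ · √((1 − β)/(1 + β)).
f' = 3099.9 × √(0.8089/1.1911) = 3099.9 × 0.82406 ≈ 2554.5 MHz.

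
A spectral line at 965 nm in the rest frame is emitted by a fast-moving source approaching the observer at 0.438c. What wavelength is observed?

Relativistic Doppler for wavelength: λ' = λ₀ · √((1 − β)/(1 + β)).
λ' = 965 × √(0.5620/1.4380) = 965 × 0.62516 ≈ 603.3 nm.

603.3 nm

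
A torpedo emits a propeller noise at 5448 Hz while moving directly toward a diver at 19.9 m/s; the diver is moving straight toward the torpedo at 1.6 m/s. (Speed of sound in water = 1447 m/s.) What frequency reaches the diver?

5530 Hz

General Doppler shift: f' = f · (v + v_o)/(v − v_s).
f' = 5448 × (1447 + 1.6)/(1447 − 19.9) = 5448 × 1448.6/1427.1 ≈ 5530 Hz.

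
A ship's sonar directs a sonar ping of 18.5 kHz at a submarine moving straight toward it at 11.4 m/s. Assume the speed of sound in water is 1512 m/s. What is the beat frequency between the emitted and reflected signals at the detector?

281 Hz

The submarine first receives the wave as a moving observer: f₁ = f₀ · (v + u)/v = 18.5 × (1512 + 11.4)/1512 ≈ 18.639 kHz.
On reflection it acts as a source moving toward the stationary detector: f₂ = f₁ · v/(v − u) = 18.639 × 1512/1500.6 ≈ 18.781 kHz.
Equivalently f₂ = f₀ · (v + u)/(v − u).
Beat frequency (with f₀ = 18500 Hz): |f₂ − f₀| = 2u·f₀/(v − u) = 2 × 11.4 × 18500/1500.6 ≈ 281 Hz.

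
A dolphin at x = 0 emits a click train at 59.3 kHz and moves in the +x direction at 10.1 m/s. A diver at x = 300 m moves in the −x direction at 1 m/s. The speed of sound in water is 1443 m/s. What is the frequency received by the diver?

The observer lies on the +x side, so the source is heading toward the observer and the observer is heading toward the source.
Both move, so f' = f · (v + v_o)/(v − v_s).
f' = 59.3 × (1443 + 1)/(1443 − 10.1) = 59.3 × 1444/1432.9 ≈ 59.8 kHz.

59.8 kHz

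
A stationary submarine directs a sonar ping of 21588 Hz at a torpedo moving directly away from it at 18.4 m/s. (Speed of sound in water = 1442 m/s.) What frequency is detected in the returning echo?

21044 Hz

At the torpedo (a moving observer), f₁ = f₀ · (v − u)/v = 21588 × 1423.6/1442 ≈ 21313 Hz.
The reflection then acts as a moving source: f₂ = f₁ · v/(v + u) ≈ 21044 Hz.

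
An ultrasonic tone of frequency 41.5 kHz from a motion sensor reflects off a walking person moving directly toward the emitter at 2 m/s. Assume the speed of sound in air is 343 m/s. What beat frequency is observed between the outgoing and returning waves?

At the walking person (a moving observer), f₁ = f₀ · (v + u)/v = 41.5 × 345/343 ≈ 41.742 kHz.
On reflection it acts as a source moving toward the stationary detector: f₂ = f₁ · v/(v − u) = 41.742 × 343/341 ≈ 41.987 kHz.
Equivalently f₂ = f₀ · (v + u)/(v − u).
Beat frequency (with f₀ = 41500 Hz): |f₂ − f₀| = 2u·f₀/(v − u) = 2 × 2 × 41500/341 ≈ 487 Hz.

487 Hz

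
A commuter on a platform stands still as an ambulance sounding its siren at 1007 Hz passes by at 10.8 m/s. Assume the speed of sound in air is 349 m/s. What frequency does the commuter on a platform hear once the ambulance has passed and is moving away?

977 Hz

Receding: f₂ = f · v/(v + v_s) = 1007 × 349/359.8 ≈ 977 Hz.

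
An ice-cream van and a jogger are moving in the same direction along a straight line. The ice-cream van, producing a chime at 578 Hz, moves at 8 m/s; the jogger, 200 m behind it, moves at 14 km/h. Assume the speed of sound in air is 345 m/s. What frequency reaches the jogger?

14 km/h = 3.889 m/s.
The jogger is behind, so the ice-cream van is moving away from it while the jogger is moving toward the ice-cream van.
With source receding and observer approaching, f' = f · (v + v_o)/(v + v_s).
f' = 578 × (345 + 3.889)/(345 + 8) = 578 × 348.89/353 ≈ 571 Hz.

571 Hz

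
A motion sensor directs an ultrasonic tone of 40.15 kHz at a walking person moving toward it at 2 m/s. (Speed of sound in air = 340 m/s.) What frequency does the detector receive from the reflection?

40.6 kHz

At the walking person (a moving observer), f₁ = f₀ · (v + u)/v = 40.15 × 342/340 ≈ 40.4 kHz.
On reflection it acts as a source moving toward the stationary detector: f₂ = f₁ · v/(v − u) = 40.4 × 340/338 ≈ 40.6 kHz.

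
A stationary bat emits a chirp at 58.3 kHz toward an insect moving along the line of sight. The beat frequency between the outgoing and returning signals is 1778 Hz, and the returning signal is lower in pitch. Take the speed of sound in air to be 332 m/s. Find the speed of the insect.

5.1 m/s

Double Doppler shift off a moving reflector: f₂ = f₀ · (v + u)/(v − u) (u > 0 toward emitter).
Returning signal is lower, so f₂ = f₀ − Δf = 58300 − 1778 = 56522 Hz.
Rearranging, u = v · (f₂ − f₀)/(f₂ + f₀) = 332 × -1778/114822 ≈ -5.1 m/s.
So the insect is moving at 5.1 m/s away from the emitter.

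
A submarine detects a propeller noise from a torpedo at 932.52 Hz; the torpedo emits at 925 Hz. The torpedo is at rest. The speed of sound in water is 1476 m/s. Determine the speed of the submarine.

f' > f, so the submarine is approaching.
f' = f · (v + v_o)/v ⇒ v_o = v · |f'/f − 1|.
v_o = 1476 × |932.52/925 − 1| = 1476 × 0.00813 ≈ 12.0 m/s.

12.0 m/s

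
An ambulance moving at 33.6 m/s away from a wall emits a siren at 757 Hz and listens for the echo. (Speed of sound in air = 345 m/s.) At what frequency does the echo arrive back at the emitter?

623 Hz

The wall receives the sound from a moving source: f₁ = f₀ · v/(v + v_e) = 757 × 345/378.6 ≈ 690 Hz.
On the return leg the ambulance is a moving observer: f₂ = f₁ · (v − v_e)/v = 690 × 311.4/345 ≈ 623 Hz.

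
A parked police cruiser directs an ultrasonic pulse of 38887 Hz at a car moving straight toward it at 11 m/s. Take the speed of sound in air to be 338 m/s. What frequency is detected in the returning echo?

At the car (a moving observer), f₁ = f₀ · (v + u)/v = 38887 × 349/338 ≈ 40153 Hz.
On reflection it acts as a source moving toward the stationary detector: f₂ = f₁ · v/(v − u) = 40153 × 338/327 ≈ 41503 Hz.
Equivalently f₂ = f₀ · (v + u)/(v − u).

41503 Hz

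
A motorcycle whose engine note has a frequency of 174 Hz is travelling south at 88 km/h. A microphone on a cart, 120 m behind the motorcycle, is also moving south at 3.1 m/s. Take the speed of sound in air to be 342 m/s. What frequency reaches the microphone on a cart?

88 km/h = 24.44 m/s.
The microphone on a cart is behind, so the motorcycle is moving away from it while the microphone on a cart is moving toward the motorcycle.
With source receding and observer approaching, f' = f · (v + v_o)/(v + v_s).
f' = 174 × (342 + 3.1)/(342 + 24.44) = 174 × 345.1/366.44 ≈ 164 Hz.

164 Hz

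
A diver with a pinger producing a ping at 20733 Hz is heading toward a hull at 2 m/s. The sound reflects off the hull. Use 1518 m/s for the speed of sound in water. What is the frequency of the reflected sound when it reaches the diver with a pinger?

The hull receives the sound from a moving source: f₁ = f₀ · v/(v − v_e) = 20733 × 1518/1516 ≈ 20760 Hz.
On the return leg the diver with a pinger is a moving observer: f₂ = f₁ · (v + v_e)/v = 20760 × 1520/1518 ≈ 20788 Hz.
Equivalently f₂ = f₀ · (v + v_e)/(v − v_e).

20788 Hz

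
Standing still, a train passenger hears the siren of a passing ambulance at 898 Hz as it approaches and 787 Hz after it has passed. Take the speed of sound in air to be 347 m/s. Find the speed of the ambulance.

f₁/f₂ = (v + v_s)/(v − v_s), so v_s = v · (f₁ − f₂)/(f₁ + f₂).
v_s = 347 × (898 − 787)/(898 + 787) = 347 × 111/1685 ≈ 22.9 m/s.

22.9 m/s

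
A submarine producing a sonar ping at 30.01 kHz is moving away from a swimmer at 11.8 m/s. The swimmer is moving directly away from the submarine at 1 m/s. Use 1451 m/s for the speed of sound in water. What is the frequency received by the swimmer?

Both move, so f' = f · (v − v_o)/(v + v_s).
f' = 30.01 × (1451 − 1)/(1451 + 11.8) = 30.01 × 1450/1462.8 ≈ 29.7 kHz.

29.7 kHz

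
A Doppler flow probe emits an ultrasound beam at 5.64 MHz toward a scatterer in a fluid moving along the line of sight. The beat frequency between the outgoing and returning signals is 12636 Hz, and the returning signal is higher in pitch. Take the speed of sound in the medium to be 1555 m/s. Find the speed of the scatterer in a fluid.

Double Doppler shift off a moving reflector: f₂ = f₀ · (v + u)/(v − u) (u > 0 toward emitter).
Returning signal is higher, so f₂ = f₀ + Δf = 5640000 + 12636 = 5652636 Hz.
Rearranging, u = v · (f₂ − f₀)/(f₂ + f₀) = 1555 × 12636/11292636 ≈ 1.74 m/s.
So the scatterer in a fluid is moving at 1.74 m/s toward the emitter.

1.74 m/s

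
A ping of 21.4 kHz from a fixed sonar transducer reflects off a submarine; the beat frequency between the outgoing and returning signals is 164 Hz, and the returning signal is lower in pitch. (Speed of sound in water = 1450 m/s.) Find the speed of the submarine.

Double Doppler shift off a moving reflector: f₂ = f₀ · (v + u)/(v − u) (u > 0 toward emitter).
Returning signal is lower, so f₂ = f₀ − Δf = 21400 − 164 = 21236 Hz.
Rearranging, u = v · (f₂ − f₀)/(f₂ + f₀) = 1450 × -164/42636 ≈ -5.6 m/s.
So the submarine is moving at 5.6 m/s away from the emitter.

5.6 m/s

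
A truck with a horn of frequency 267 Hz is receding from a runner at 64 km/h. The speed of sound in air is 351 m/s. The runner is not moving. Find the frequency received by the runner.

64 km/h = 17.78 m/s.
Only the source moves, away from the listener, so f' = f · v/(v + v_s).
f' = 267 × 351/(351 + 17.78) = 267 × 351/368.8 ≈ 254 Hz.

254 Hz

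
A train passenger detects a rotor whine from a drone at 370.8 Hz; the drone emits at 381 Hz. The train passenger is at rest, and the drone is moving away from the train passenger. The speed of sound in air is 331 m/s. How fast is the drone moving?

9.1 m/s

f' = f · v/(v + v_s) ⇒ v_s = v · |1 − f/f'|.
v_s = 331 × |1 − 381/370.8| = 331 × 0.02751 ≈ 9.1 m/s.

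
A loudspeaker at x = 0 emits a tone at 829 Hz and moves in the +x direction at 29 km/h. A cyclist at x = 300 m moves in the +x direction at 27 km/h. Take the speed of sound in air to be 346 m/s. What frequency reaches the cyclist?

29 km/h = 8.056 m/s; 27 km/h = 7.5 m/s.
The observer lies on the +x side, so the source is heading toward the observer and the observer is heading away from the source.
Both move, so f' = f · (v − v_o)/(v − v_s).
f' = 829 × (346 − 7.5)/(346 − 8.056) = 829 × 338.5/337.94 ≈ 830 Hz.

830 Hz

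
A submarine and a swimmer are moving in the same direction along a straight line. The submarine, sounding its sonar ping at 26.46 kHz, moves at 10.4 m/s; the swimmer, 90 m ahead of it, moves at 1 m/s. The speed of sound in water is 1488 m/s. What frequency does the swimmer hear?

26.6 kHz

The swimmer is ahead, so the submarine is moving toward it while the swimmer is moving away from the submarine.
General Doppler shift: f' = f · (v − v_o)/(v − v_s).
f' = 26.46 × (1488 − 1)/(1488 − 10.4) = 26.46 × 1487/1477.6 ≈ 26.6 kHz.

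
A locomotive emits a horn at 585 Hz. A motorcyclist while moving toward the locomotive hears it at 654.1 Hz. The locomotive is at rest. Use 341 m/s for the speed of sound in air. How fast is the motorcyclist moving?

f' = f · (v + v_o)/v ⇒ v_o = v · |f'/f − 1|.
v_o = 341 × |654.1/585 − 1| = 341 × 0.1181 ≈ 40 m/s.

40 m/s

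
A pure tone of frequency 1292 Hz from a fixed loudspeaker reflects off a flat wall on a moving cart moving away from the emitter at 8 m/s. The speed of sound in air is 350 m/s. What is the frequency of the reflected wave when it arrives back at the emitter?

1234 Hz

The flat wall on a moving cart first receives the wave as a moving observer: f₁ = f₀ · (v − u)/v = 1292 × (350 − 8)/350 ≈ 1262 Hz.
The reflection then acts as a moving source: f₂ = f₁ · v/(v + u) ≈ 1234 Hz.
Equivalently f₂ = f₀ · (v − u)/(v + u).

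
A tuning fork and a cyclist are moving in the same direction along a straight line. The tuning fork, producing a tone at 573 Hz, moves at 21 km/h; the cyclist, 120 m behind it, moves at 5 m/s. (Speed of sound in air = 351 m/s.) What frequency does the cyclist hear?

21 km/h = 5.833 m/s.
The cyclist is behind, so the tuning fork is moving away from it while the cyclist is moving toward the tuning fork.
With source receding and observer approaching, f' = f · (v + v_o)/(v + v_s).
f' = 573 × (351 + 5)/(351 + 5.833) = 573 × 356/356.83 ≈ 572 Hz.

572 Hz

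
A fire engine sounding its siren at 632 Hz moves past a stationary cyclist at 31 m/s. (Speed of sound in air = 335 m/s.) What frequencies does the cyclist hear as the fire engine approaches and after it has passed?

Approaching: f₁ = f · v/(v − v_s) = 632 × 335/304 ≈ 696 Hz.
Receding: f₂ = f · v/(v + v_s) = 632 × 335/366 ≈ 578 Hz.

696 Hz approaching; 578 Hz receding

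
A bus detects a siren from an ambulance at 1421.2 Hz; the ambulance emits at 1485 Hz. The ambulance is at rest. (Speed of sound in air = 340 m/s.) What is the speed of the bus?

f' < f, so the bus is receding.
f' = f · (v − v_o)/v ⇒ v_o = v · |f'/f − 1|.
v_o = 340 × |1421.2/1485 − 1| = 340 × 0.04296 ≈ 14.6 m/s.

14.6 m/s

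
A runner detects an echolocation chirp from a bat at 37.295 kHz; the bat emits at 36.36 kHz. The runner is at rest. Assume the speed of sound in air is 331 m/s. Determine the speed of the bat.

f' > f, so the bat is approaching.
f' = f · v/(v − v_s) ⇒ v_s = v · |1 − f/f'|.
v_s = 331 × |1 − 36.36/37.295| = 331 × 0.02507 ≈ 8.3 m/s.

8.3 m/s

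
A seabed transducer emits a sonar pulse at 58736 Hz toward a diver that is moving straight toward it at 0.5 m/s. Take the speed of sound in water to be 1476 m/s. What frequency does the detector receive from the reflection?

At the diver (a moving observer), f₁ = f₀ · (v + u)/v = 58736 × 1476.5/1476 ≈ 58756 Hz.
The reflection then acts as a moving source: f₂ = f₁ · v/(v − u) ≈ 58776 Hz.
Equivalently f₂ = f₀ · (v + u)/(v − u).

58776 Hz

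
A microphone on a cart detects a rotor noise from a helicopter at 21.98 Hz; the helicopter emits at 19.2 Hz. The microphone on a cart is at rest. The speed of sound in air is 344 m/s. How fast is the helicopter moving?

44 m/s

f' > f, so the helicopter is approaching.
f' = f · v/(v − v_s) ⇒ v_s = v · |1 − f/f'|.
v_s = 344 × |1 − 19.2/21.98| = 344 × 0.1265 ≈ 44 m/s.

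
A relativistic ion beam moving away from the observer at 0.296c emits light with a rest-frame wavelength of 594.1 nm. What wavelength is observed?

806.1 nm

Relativistic Doppler for wavelength: λ' = λ₀ · √((1 + β)/(1 − β)).
λ' = 594.1 × √(1.2960/0.7040) = 594.1 × 1.35680 ≈ 806.1 nm.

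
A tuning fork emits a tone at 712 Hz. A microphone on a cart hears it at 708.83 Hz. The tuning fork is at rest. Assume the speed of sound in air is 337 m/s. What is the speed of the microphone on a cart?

f' < f, so the microphone on a cart is receding.
f' = f · (v − v_o)/v ⇒ v_o = v · |f'/f − 1|.
v_o = 337 × |708.83/712 − 1| = 337 × 0.004452 ≈ 1.50 m/s.

1.50 m/s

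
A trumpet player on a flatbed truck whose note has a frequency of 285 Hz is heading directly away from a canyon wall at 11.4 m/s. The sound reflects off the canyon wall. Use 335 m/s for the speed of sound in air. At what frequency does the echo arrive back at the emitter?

The canyon wall receives the sound from a moving source: f₁ = f₀ · v/(v + v_e) = 285 × 335/346.4 ≈ 276 Hz.
On the return leg the trumpet player on a flatbed truck is a moving observer: f₂ = f₁ · (v − v_e)/v = 276 × 323.6/335 ≈ 266 Hz.

266 Hz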